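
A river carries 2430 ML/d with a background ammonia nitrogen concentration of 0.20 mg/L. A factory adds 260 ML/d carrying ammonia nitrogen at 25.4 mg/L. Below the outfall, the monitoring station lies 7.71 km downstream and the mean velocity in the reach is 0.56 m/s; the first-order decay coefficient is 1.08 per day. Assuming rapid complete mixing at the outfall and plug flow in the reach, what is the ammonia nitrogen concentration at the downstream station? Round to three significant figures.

Conservation of mass: C = (2430·0.2000 + 260.0·25.40) / 2690 = 7090/2690 = 2.636 mg/L.
Travel time t = 7.71·1000 / 0.56 = 13770 s = 3.824 h.
After decay, C = 2.636 × e^(−kt) = 2.636 × 0.8419 = 2.219 mg/L.

2.22 mg/L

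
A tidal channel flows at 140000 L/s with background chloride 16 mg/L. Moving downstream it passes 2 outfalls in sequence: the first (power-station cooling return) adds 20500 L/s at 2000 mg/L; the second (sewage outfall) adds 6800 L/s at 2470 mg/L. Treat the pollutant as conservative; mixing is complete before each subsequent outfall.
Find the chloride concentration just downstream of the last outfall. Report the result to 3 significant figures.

After outfall 1: Q = 140000 + 20500 = 160500 L/s; C = (140000·16.00 + 20500·2000)/160500 = 269.4 mg/L.
After outfall 2: Q = 160500 + 6800 = 167300 L/s; C = (160500·269.4 + 6800·2470)/167300 = 358.9 mg/L.

359 mg/L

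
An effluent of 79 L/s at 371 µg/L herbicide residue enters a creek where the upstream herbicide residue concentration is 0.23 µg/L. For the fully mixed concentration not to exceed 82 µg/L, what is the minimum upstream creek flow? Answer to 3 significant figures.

279 L/s

Set C_mix = 82: (Q·0.2300 + 79.00·371.0) / (Q + 79.00) = 82
→ Q = 79.00·(371.0 − 82)/(82 − 0.2300) = 279.2 L/s.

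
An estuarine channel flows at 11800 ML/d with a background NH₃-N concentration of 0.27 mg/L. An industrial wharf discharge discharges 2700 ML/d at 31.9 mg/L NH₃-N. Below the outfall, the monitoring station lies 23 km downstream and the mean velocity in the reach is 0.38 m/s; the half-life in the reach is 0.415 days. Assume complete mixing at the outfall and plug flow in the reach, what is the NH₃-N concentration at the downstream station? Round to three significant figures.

1.91 mg/L

Mass balance: C = (11800·0.2700 + 2700·31.90) / 14500 = 89320/14500 = 6.160 mg/L.
Travel time t = 23·1000 / 0.38 = 60530 s = 16.81 h.
Half-life 0.415 d → k = ln 2 / 0.415 = 1.670 d⁻¹.
Applying C = C₀e^(−kt): 6.160 × 0.3103 = 1.912 mg/L.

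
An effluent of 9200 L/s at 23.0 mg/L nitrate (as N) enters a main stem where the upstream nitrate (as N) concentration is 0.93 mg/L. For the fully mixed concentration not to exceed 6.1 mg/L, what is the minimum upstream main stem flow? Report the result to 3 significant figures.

Set C_mix = 6.1: (Q·0.9300 + 9200·23.00) / (Q + 9200) = 6.1
→ Q = 9200·(23.00 − 6.1)/(6.1 − 0.9300) = 30070 L/s.

30100 L/s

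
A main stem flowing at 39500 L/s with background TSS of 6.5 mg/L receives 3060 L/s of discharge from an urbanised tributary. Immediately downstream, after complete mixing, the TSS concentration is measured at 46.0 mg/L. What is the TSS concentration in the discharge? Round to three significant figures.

Mass balance: 39500·6.500 + 3060·Cₑ = 42560·46.00
→ Cₑ = (42560·46.00 − 39500·6.500) / 3060 = 555.9 mg/L.

556 mg/L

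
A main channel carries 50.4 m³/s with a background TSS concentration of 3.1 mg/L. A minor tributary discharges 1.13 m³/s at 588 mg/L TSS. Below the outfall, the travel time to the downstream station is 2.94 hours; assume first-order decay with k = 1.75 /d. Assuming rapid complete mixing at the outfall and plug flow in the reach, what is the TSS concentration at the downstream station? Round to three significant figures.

12.9 mg/L

Mixed concentration C = ΣQC/ΣQ = (50.40·3.100 + 1.130·588.0) / 51.53 = 820.7/51.53 = 15.93 mg/L.
Decay over the reach: 15.93·exp(−kt) = 15.93·0.8070 = 12.85 mg/L.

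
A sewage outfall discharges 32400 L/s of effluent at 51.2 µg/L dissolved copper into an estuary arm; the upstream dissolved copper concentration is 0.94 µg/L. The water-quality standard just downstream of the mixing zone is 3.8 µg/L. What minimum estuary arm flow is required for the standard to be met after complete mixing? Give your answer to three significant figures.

Set C_mix = 3.8: (Q·0.9400 + 32400·51.20) / (Q + 32400) = 3.8
→ Q = 32400·(51.20 − 3.8)/(3.8 − 0.9400) = 537000 L/s.

537000 L/s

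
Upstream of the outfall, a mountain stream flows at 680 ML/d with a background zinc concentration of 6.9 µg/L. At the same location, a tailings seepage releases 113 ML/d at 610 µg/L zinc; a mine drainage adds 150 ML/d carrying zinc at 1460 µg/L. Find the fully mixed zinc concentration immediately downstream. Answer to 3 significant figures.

310 µg/L

Mixed concentration C = ΣQC/ΣQ = (680.0·6.900 + 113.0·610.0 + 150.0·1460) / 943.0 = 292600/943.0 = 310.3 µg/L.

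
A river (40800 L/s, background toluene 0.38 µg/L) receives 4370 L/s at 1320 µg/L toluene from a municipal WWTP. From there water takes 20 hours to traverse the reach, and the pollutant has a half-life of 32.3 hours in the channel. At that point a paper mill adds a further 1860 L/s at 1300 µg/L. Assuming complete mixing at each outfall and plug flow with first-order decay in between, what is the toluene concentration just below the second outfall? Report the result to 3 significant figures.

Conservation of mass: C = (40800·0.3800 + 4370·1320) / 45170 = 5784000/45170 = 128.0 µg/L; combined flow 45170 L/s.
Half-life 32.3 h → k = ln 2 / 32.3 = 0.02146 h⁻¹ = 0.5150 d⁻¹.
First-order decay: C = 128.0·exp(−k·t) = 128.0·0.6510 = 83.36 µg/L.
At the second outfall, C = (45170·83.36 + 1860·1300) / (45170 + 1860) = 131.5 µg/L.

131 µg/L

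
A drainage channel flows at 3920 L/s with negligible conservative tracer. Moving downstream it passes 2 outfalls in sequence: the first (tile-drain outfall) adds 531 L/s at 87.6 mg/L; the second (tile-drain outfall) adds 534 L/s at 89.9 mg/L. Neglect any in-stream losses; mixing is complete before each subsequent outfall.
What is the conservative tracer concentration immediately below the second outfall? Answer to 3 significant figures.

Below outfall 1: Q → 4451 L/s, C = (3920·0 + 531.0·87.60)/4451 = 10.45 mg/L.
Below outfall 2: Q → 4985 L/s, C = (4451·10.45 + 534.0·89.90)/4985 = 18.96 mg/L.

19.0 mg/L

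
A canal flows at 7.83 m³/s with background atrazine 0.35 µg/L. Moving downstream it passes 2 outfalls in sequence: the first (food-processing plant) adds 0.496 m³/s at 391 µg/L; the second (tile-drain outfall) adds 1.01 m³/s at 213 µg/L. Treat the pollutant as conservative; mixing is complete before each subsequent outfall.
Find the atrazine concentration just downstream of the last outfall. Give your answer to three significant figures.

Outfall 1: combined Q = 8.326 m³/s; C = (7.830·0.3500 + 0.4960·391.0)/8.326 = 23.62 µg/L.
Outfall 2: combined Q = 9.336 m³/s; C = (8.326·23.62 + 1.010·213.0)/9.336 = 44.11 µg/L.

44.1 µg/L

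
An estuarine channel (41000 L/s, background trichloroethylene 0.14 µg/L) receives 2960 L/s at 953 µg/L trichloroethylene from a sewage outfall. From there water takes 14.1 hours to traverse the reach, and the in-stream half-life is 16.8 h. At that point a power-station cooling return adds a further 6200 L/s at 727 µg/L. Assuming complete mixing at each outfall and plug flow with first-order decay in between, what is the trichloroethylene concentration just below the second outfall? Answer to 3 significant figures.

121 µg/L

Mixed concentration C = ΣQC/ΣQ = (41000·0.1400 + 2960·953.0) / 43960 = 2827000/43960 = 64.30 µg/L; combined flow 43960 L/s.
Half-life 16.8 h → k = ln 2 / 16.8 = 0.04126 h⁻¹ = 0.9902 d⁻¹.
Decay over the reach: 64.30·exp(−kt) = 64.30·0.5589 = 35.94 µg/L.
Second outfall: C = (43960·35.94 + 6200·727.0)/50160 = 121.4 µg/L.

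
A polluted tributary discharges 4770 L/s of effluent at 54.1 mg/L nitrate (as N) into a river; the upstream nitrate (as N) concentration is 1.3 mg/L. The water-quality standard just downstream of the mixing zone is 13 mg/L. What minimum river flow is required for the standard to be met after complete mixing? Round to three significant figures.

Set C_mix = 13: (Q·1.300 + 4770·54.10) / (Q + 4770) = 13
→ Q = 4770·(54.10 − 13)/(13 − 1.300) = 16760 L/s.

16800 L/s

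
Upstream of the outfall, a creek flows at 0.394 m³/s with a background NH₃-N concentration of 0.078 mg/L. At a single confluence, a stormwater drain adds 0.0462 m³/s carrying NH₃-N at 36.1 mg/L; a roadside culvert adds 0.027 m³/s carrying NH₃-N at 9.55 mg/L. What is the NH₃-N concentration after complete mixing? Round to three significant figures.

4.19 mg/L

Mixed concentration C = ΣQC/ΣQ = (0.3940·0.07800 + 0.04620·36.10 + 0.02700·9.550) / 0.4672 = 1.956/0.4672 = 4.188 mg/L.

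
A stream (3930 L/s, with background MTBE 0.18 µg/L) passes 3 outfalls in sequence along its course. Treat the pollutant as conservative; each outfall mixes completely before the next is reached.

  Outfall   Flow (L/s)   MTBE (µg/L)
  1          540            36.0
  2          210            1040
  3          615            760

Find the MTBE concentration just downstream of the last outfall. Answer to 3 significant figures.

133 µg/L

Outfall 1: combined Q = 4470 L/s; C = (3930·0.1800 + 540.0·36.00)/4470 = 4.507 µg/L.
Outfall 2: combined Q = 4680 L/s; C = (4470·4.507 + 210.0·1040)/4680 = 50.97 µg/L.
Outfall 3: combined Q = 5295 L/s; C = (4680·50.97 + 615.0·760.0)/5295 = 133.3 µg/L.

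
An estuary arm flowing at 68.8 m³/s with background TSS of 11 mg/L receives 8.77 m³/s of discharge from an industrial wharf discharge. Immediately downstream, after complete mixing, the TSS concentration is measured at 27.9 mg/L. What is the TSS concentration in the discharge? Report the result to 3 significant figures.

Mass balance: 68.80·11.00 + 8.770·Cₑ = 77.57·27.90
→ Cₑ = (77.57·27.90 − 68.80·11.00) / 8.770 = 160.5 mg/L.

160 mg/L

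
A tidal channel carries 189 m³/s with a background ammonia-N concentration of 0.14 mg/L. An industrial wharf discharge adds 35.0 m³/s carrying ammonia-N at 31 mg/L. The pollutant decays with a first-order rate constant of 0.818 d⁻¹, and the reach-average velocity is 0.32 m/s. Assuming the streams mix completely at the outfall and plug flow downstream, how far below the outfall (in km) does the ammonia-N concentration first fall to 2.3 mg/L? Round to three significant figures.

26.0 km

Flow-weighted average: C = (189.0·0.1400 + 35.00·31.00) / 224.0 = 1111/224.0 = 4.962 mg/L.
Set 4.962·exp(−k·t) = 2.3 → t = ln(4.962/2.3)/k = 81210 s = 22.56 h.
Distance = v·t = 0.32·81210 = 25990 m = 25.99 km.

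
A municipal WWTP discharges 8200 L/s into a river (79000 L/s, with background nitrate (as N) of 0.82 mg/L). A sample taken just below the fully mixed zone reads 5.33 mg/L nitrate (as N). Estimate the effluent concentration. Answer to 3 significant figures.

48.8 mg/L

Mass balance: 79000·0.8200 + 8200·Cₑ = 87200·5.330
→ Cₑ = (87200·5.330 − 79000·0.8200) / 8200 = 48.78 mg/L.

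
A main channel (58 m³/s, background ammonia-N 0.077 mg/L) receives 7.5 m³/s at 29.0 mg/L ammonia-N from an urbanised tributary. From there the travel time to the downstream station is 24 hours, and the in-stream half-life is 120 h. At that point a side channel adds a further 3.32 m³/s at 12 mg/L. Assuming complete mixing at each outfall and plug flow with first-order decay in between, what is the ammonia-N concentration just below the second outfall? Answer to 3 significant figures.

3.39 mg/L

After mixing, C = (58.00·0.07700 + 7.500·29.00) / 65.50 = 222.0/65.50 = 3.389 mg/L; combined flow 65.50 m³/s.
Half-life 120 h → k = ln 2 / 120 = 0.005776 h⁻¹ = 0.1386 d⁻¹.
Decay over the reach: 3.389·exp(−kt) = 3.389·0.8706 = 2.950 mg/L.
At the second outfall, C = (65.50·2.950 + 3.320·12.00) / (65.50 + 3.320) = 3.387 mg/L.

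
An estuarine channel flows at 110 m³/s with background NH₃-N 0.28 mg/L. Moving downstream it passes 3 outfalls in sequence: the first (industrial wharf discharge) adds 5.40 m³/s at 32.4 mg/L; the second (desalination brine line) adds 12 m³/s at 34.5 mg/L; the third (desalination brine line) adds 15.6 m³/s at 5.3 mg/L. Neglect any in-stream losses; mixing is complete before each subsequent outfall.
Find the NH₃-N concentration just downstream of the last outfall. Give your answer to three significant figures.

4.91 mg/L

After outfall 1: Q = 110.0 + 5.400 = 115.4 m³/s; C = (110.0·0.2800 + 5.400·32.40)/115.4 = 1.783 mg/L.
After outfall 2: Q = 115.4 + 12.00 = 127.4 m³/s; C = (115.4·1.783 + 12.00·34.50)/127.4 = 4.865 mg/L.
After outfall 3: Q = 127.4 + 15.60 = 143.0 m³/s; C = (127.4·4.865 + 15.60·5.300)/143.0 = 4.912 mg/L.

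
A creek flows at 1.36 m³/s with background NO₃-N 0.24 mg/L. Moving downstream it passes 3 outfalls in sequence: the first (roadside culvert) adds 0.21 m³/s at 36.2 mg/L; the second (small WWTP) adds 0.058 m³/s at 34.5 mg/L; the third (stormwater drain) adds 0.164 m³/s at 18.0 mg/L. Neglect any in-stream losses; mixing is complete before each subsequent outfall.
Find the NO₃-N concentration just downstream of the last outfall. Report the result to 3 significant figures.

7.19 mg/L

Below outfall 1: Q → 1.570 m³/s, C = (1.360·0.2400 + 0.2100·36.20)/1.570 = 5.050 mg/L.
Below outfall 2: Q → 1.628 m³/s, C = (1.570·5.050 + 0.05800·34.50)/1.628 = 6.099 mg/L.
Below outfall 3: Q → 1.792 m³/s, C = (1.628·6.099 + 0.1640·18.00)/1.792 = 7.188 mg/L.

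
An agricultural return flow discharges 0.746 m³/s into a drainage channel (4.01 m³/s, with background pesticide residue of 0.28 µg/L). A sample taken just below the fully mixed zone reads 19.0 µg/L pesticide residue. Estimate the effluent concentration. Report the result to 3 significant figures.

Mass balance: 4.010·0.2800 + 0.7460·Cₑ = 4.756·19.00
→ Cₑ = (4.756·19.00 − 4.010·0.2800) / 0.7460 = 119.6 µg/L.

120 µg/L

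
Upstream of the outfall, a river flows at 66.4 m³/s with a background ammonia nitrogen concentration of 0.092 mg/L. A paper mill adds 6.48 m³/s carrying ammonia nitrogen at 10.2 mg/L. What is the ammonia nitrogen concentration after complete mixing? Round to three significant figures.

Mass balance: C = (66.40·0.09200 + 6.480·10.20) / 72.88 = 72.20/72.88 = 0.9907 mg/L.

0.991 mg/L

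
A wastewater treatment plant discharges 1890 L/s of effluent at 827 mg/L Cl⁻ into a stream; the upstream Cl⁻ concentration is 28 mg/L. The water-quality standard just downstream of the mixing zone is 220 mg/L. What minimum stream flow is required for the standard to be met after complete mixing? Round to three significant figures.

5980 L/s

Set C_mix = 220: (Q·28.00 + 1890·827.0) / (Q + 1890) = 220
→ Q = 1890·(827.0 − 220)/(220 − 28.00) = 5975 L/s.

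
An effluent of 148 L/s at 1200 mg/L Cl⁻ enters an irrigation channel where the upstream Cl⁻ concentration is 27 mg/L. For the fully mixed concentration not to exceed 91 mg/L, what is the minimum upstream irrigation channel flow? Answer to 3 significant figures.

Set C_mix = 91: (Q·27.00 + 148.0·1200) / (Q + 148.0) = 91
→ Q = 148.0·(1200 − 91)/(91 − 27.00) = 2565 L/s.

2560 L/s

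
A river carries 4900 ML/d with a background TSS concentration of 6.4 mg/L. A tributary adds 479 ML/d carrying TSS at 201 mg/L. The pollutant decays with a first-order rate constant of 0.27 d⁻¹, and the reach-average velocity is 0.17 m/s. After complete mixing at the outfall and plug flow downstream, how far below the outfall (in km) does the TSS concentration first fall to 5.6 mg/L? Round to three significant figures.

Conservation of mass: C = (4900·6.400 + 479.0·201.0) / 5379 = 127600/5379 = 23.73 mg/L.
Set 23.73·exp(−k·t) = 5.6 → t = ln(23.73/5.6)/k = 462100 s = 128.3 h.
Distance = v·t = 0.17·462100 = 78550 m = 78.55 km.

78.6 km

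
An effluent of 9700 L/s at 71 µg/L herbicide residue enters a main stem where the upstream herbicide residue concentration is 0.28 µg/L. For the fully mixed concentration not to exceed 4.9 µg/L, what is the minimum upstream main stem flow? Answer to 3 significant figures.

Set C_mix = 4.9: (Q·0.2800 + 9700·71.00) / (Q + 9700) = 4.9
→ Q = 9700·(71.00 − 4.9)/(4.9 − 0.2800) = 138800 L/s.

139000 L/s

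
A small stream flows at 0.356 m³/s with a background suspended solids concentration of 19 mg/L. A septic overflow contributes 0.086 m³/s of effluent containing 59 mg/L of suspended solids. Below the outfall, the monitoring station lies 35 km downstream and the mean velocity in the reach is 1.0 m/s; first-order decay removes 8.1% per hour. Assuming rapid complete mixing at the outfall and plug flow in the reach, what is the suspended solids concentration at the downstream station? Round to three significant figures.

After mixing, C = (0.3560·19.00 + 0.08600·59.00) / 0.4420 = 11.84/0.4420 = 26.78 mg/L.
Travel time t = 35·1000 / 1.0 = 35000 s = 9.722 h.
8.1%/h lost → k = −ln(1 − 0.081) = 0.08447 h⁻¹.
Applying C = C₀e^(−kt): 26.78 × 0.4399 = 11.78 mg/L.

11.8 mg/L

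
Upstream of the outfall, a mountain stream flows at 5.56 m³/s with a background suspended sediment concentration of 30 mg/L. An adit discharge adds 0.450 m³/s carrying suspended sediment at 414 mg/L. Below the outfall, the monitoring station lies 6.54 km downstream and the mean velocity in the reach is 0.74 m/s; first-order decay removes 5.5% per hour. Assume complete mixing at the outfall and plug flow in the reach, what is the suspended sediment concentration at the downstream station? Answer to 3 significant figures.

51.1 mg/L

Conservation of mass: C = (5.560·30.00 + 0.4500·414.0) / 6.010 = 353.1/6.010 = 58.75 mg/L.
Travel time t = 6.54·1000 / 0.74 = 8838 s = 2.455 h.
5.5%/h lost → k = −ln(1 − 0.055) = 0.05657 h⁻¹.
First-order decay: C = 58.75·exp(−k·t) = 58.75·0.8703 = 51.13 mg/L.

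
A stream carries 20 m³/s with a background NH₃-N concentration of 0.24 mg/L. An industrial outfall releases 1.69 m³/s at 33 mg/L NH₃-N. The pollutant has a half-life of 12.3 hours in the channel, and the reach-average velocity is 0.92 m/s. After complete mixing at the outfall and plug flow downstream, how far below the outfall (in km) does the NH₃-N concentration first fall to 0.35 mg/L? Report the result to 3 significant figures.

122 km

Mixed concentration C = ΣQC/ΣQ = (20.00·0.2400 + 1.690·33.00) / 21.69 = 60.57/21.69 = 2.793 mg/L.
Half-life 12.3 h → k = ln 2 / 12.3 = 0.05635 h⁻¹ = 1.352 d⁻¹.
Set 2.793·exp(−k·t) = 0.35 → t = ln(2.793/0.35)/k = 132700 s = 36.85 h.
Distance = v·t = 0.92·132700 = 122100 m = 122.1 km.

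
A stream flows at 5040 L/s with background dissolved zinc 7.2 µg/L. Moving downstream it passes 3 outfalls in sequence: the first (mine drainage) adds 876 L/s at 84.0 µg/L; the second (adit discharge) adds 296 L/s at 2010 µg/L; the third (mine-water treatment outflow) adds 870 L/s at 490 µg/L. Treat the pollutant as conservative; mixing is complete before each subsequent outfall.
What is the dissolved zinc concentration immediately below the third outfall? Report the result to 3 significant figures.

Outfall 1: combined Q = 5916 L/s; C = (5040·7.200 + 876.0·84.00)/5916 = 18.57 µg/L.
Outfall 2: combined Q = 6212 L/s; C = (5916·18.57 + 296.0·2010)/6212 = 113.5 µg/L.
Outfall 3: combined Q = 7082 L/s; C = (6212·113.5 + 870.0·490.0)/7082 = 159.7 µg/L.

160 µg/L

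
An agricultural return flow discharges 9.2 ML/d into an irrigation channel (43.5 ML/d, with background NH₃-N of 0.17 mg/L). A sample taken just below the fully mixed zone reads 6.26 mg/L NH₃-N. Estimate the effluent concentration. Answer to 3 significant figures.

Mass balance: 43.50·0.1700 + 9.200·Cₑ = 52.70·6.260
→ Cₑ = (52.70·6.260 − 43.50·0.1700) / 9.200 = 35.06 mg/L.

35.1 mg/L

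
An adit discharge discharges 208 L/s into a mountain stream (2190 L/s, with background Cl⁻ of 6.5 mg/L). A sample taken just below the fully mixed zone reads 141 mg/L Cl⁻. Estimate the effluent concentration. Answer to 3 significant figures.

Mass balance: 2190·6.500 + 208.0·Cₑ = 2398·141.0
→ Cₑ = (2398·141.0 − 2190·6.500) / 208.0 = 1557 mg/L.

1560 mg/L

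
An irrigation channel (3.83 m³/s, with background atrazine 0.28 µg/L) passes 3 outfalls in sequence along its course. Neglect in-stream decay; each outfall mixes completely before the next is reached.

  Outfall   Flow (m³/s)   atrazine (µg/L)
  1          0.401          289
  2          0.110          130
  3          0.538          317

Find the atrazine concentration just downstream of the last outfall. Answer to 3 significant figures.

61.9 µg/L

Outfall 1: combined Q = 4.231 m³/s; C = (3.830·0.2800 + 0.4010·289.0)/4.231 = 27.64 µg/L.
Outfall 2: combined Q = 4.341 m³/s; C = (4.231·27.64 + 0.1100·130.0)/4.341 = 30.24 µg/L.
Outfall 3: combined Q = 4.879 m³/s; C = (4.341·30.24 + 0.5380·317.0)/4.879 = 61.86 µg/L.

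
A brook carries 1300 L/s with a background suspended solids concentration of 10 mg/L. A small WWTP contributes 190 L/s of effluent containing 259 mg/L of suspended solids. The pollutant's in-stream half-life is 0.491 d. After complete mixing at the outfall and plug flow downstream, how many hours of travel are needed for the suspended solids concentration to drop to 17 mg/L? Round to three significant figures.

15.3 h

After mixing, C = (1300·10.00 + 190.0·259.0) / 1490 = 62210/1490 = 41.75 mg/L.
Half-life 0.491 d → k = ln 2 / 0.491 = 1.412 d⁻¹.
41.75·exp(−k·t) = 17 → t = ln(41.75/17)/k = 54990 s = 15.28 h.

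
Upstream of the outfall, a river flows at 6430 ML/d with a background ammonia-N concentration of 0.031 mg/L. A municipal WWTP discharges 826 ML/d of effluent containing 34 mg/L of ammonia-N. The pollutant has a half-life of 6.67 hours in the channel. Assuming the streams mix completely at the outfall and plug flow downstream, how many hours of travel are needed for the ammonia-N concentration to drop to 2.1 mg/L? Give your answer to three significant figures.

5.95 h

After mixing, C = (6430·0.03100 + 826.0·34.00) / 7256 = 28280/7256 = 3.898 mg/L.
Half-life 6.67 h → k = ln 2 / 6.67 = 0.1039 h⁻¹ = 2.494 d⁻¹.
3.898·exp(−k·t) = 2.1 → t = ln(3.898/2.1)/k = 21430 s = 5.952 h.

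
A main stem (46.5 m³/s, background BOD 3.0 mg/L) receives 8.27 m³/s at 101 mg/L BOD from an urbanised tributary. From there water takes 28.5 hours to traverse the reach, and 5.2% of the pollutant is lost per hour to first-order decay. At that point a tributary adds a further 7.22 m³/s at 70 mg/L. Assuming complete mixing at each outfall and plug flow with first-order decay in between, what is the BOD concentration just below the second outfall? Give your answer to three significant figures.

11.6 mg/L

Mass balance: C = (46.50·3.000 + 8.270·101.0) / 54.77 = 974.8/54.77 = 17.80 mg/L; combined flow 54.77 m³/s.
5.2%/h lost → k = −ln(1 − 0.052) = 0.05340 h⁻¹.
Applying C = C₀e^(−kt): 17.80 × 0.2183 = 3.885 mg/L.
Second outfall: C = (54.77·3.885 + 7.220·70.00)/61.99 = 11.59 mg/L.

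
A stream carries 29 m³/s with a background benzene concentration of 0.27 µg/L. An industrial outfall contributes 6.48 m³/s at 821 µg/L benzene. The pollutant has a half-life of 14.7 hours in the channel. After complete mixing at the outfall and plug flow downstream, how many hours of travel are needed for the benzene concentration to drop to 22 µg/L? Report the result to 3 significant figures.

After mixing, C = (29.00·0.2700 + 6.480·821.0) / 35.48 = 5328/35.48 = 150.2 µg/L.
Half-life 14.7 h → k = ln 2 / 14.7 = 0.04715 h⁻¹ = 1.132 d⁻¹.
150.2·exp(−k·t) = 22 → t = ln(150.2/22)/k = 146600 s = 40.73 h.

40.7 h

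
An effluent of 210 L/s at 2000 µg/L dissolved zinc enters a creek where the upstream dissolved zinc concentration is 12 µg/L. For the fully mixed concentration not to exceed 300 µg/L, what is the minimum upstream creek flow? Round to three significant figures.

Set C_mix = 300: (Q·12.00 + 210.0·2000) / (Q + 210.0) = 300
→ Q = 210.0·(2000 − 300)/(300 − 12.00) = 1240 L/s.

1240 L/s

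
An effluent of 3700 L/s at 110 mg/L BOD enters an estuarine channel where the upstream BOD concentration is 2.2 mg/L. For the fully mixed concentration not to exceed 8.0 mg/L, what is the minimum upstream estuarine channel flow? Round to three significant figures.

Set C_mix = 8.0: (Q·2.200 + 3700·110.0) / (Q + 3700) = 8.0
→ Q = 3700·(110.0 − 8.0)/(8.0 − 2.200) = 65070 L/s.

65100 L/s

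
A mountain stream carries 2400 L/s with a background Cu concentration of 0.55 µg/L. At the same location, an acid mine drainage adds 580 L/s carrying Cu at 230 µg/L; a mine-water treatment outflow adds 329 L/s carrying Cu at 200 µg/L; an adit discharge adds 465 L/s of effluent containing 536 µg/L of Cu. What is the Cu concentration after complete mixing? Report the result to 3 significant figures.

After mixing, C = (2400·0.5500 + 580.0·230.0 + 329.0·200.0 + 465.0·536.0) / 3774 = 449800/3774 = 119.2 µg/L.

119 µg/L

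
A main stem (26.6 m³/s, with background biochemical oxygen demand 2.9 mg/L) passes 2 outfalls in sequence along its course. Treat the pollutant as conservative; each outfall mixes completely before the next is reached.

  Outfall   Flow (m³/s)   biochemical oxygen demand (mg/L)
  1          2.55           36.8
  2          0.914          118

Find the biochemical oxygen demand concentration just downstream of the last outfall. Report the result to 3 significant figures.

9.27 mg/L

Below outfall 1: Q → 29.15 m³/s, C = (26.60·2.900 + 2.550·36.80)/29.15 = 5.866 mg/L.
Below outfall 2: Q → 30.06 m³/s, C = (29.15·5.866 + 0.9140·118.0)/30.06 = 9.275 mg/L.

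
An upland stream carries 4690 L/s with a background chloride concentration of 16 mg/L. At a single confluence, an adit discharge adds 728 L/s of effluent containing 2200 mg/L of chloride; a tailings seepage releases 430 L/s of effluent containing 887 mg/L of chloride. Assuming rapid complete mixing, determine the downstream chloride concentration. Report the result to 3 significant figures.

352 mg/L

Mass balance: C = (4690·16.00 + 728.0·2200 + 430.0·887.0) / 5848 = 2058000/5848 = 351.9 mg/L.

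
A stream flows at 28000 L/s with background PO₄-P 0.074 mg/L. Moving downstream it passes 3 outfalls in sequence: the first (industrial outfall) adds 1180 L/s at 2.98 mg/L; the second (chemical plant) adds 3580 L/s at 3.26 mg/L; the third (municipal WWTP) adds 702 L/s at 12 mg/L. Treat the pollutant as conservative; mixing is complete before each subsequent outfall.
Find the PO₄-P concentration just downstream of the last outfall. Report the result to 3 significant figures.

Below outfall 1: Q → 29180 L/s, C = (28000·0.07400 + 1180·2.980)/29180 = 0.1915 mg/L.
Below outfall 2: Q → 32760 L/s, C = (29180·0.1915 + 3580·3.260)/32760 = 0.5268 mg/L.
Below outfall 3: Q → 33460 L/s, C = (32760·0.5268 + 702.0·12.00)/33460 = 0.7675 mg/L.

0.768 mg/L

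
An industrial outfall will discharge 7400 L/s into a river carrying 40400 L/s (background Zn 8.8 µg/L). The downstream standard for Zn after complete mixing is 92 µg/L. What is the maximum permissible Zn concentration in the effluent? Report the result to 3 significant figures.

546 µg/L

At the limit, (Qr·Cr + Qe·Cₑ)/(Qr + Qe) = 92:
Cₑ = (47800·92 − 40400·8.800) / 7400 = 546.2 µg/L.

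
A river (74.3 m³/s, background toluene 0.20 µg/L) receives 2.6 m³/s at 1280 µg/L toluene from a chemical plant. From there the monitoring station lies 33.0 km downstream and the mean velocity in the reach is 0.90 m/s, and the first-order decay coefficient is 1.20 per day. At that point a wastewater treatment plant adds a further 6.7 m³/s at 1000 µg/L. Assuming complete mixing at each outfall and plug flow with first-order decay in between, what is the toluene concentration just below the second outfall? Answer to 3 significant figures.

104 µg/L

Mixed concentration C = ΣQC/ΣQ = (74.30·0.2000 + 2.600·1280) / 76.90 = 3343/76.90 = 43.47 µg/L; combined flow 76.90 m³/s.
Travel time t = 33.0·1000 / 0.90 = 36670 s = 10.19 h.
Decay over the reach: 43.47·exp(−kt) = 43.47·0.6009 = 26.12 µg/L.
Second outfall: C = (76.90·26.12 + 6.700·1000)/83.60 = 104.2 µg/L.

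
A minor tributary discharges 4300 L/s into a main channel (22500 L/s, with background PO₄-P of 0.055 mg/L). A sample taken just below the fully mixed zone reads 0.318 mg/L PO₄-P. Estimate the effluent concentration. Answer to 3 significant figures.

1.69 mg/L

Mass balance: 22500·0.05500 + 4300·Cₑ = 26800·0.3180
→ Cₑ = (26800·0.3180 − 22500·0.05500) / 4300 = 1.694 mg/L.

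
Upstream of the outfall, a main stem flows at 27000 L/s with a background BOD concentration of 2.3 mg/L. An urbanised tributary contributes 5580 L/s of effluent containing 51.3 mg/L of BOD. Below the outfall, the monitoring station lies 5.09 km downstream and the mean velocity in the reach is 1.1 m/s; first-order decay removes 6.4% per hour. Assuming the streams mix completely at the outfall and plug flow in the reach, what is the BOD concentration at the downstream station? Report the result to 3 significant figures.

Mixed concentration C = ΣQC/ΣQ = (27000·2.300 + 5580·51.30) / 32580 = 348400/32580 = 10.69 mg/L.
Travel time t = 5.09·1000 / 1.1 = 4627 s = 1.285 h.
6.4%/h lost → k = −ln(1 − 0.064) = 0.06614 h⁻¹.
After decay, C = 10.69 × e^(−kt) = 10.69 × 0.9185 = 9.821 mg/L.

9.82 mg/L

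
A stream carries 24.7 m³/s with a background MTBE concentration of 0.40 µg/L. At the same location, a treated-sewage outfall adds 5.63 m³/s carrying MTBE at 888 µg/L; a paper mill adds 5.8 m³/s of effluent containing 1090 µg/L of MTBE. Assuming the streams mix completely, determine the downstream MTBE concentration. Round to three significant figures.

314 µg/L

Conservation of mass: C = (24.70·0.4000 + 5.630·888.0 + 5.800·1090) / 36.13 = 11330/36.13 = 313.6 µg/L.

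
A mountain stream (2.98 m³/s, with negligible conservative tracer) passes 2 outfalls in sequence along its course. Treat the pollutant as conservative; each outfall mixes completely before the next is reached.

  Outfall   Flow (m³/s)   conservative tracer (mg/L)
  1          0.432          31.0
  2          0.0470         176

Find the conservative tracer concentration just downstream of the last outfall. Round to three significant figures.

After outfall 1: Q = 2.980 + 0.4320 = 3.412 m³/s; C = (2.980·0 + 0.4320·31.00)/3.412 = 3.925 mg/L.
After outfall 2: Q = 3.412 + 0.04700 = 3.459 m³/s; C = (3.412·3.925 + 0.04700·176.0)/3.459 = 6.263 mg/L.

6.26 mg/L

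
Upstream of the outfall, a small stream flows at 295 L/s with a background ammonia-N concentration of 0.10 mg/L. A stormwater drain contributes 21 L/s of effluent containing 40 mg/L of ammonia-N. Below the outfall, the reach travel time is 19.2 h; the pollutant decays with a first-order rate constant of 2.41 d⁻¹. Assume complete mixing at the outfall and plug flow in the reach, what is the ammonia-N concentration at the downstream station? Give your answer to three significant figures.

0.400 mg/L

Mass balance: C = (295.0·0.1000 + 21.00·40.00) / 316.0 = 869.5/316.0 = 2.752 mg/L.
After decay, C = 2.752 × e^(−kt) = 2.752 × 0.1454 = 0.4002 mg/L.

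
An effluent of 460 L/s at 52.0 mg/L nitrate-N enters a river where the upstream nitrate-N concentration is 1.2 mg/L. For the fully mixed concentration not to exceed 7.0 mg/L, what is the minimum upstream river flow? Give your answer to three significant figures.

Set C_mix = 7.0: (Q·1.200 + 460.0·52.00) / (Q + 460.0) = 7.0
→ Q = 460.0·(52.00 − 7.0)/(7.0 − 1.200) = 3569 L/s.

3570 L/s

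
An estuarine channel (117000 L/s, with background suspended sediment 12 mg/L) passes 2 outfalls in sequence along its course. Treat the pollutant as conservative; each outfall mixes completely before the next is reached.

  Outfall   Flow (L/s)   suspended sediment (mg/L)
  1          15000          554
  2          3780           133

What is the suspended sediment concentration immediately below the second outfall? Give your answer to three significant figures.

75.2 mg/L

Outfall 1: combined Q = 132000 L/s; C = (117000·12.00 + 15000·554.0)/132000 = 73.59 mg/L.
Outfall 2: combined Q = 135800 L/s; C = (132000·73.59 + 3780·133.0)/135800 = 75.24 mg/L.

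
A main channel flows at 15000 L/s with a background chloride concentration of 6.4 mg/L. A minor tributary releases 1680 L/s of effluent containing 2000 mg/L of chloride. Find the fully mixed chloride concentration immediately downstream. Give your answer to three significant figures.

207 mg/L

Mass balance: C = (15000·6.400 + 1680·2000) / 16680 = 3456000/16680 = 207.2 mg/L.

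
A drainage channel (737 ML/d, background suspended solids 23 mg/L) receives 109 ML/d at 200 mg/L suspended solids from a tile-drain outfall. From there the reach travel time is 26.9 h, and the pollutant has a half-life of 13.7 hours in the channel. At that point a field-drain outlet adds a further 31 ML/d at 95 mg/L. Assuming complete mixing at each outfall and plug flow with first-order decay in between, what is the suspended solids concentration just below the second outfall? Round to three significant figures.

14.7 mg/L

Mixed concentration C = ΣQC/ΣQ = (737.0·23.00 + 109.0·200.0) / 846.0 = 38750/846.0 = 45.80 mg/L; combined flow 846.0 ML/d.
Half-life 13.7 h → k = ln 2 / 13.7 = 0.05059 h⁻¹ = 1.214 d⁻¹.
Decay over the reach: 45.80·exp(−kt) = 45.80·0.2564 = 11.74 mg/L.
Second outfall: C = (846.0·11.74 + 31.00·95.00)/877.0 = 14.69 mg/L.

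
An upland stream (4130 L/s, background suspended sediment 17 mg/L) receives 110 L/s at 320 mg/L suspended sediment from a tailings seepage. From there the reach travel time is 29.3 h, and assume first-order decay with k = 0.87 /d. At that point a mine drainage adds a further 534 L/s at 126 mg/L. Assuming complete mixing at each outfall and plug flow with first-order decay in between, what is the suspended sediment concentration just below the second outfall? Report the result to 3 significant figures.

After mixing, C = (4130·17.00 + 110.0·320.0) / 4240 = 105400/4240 = 24.86 mg/L; combined flow 4240 L/s.
Applying C = C₀e^(−kt): 24.86 × 0.3457 = 8.595 mg/L.
Second outfall: C = (4240·8.595 + 534.0·126.0)/4774 = 21.73 mg/L.

21.7 mg/L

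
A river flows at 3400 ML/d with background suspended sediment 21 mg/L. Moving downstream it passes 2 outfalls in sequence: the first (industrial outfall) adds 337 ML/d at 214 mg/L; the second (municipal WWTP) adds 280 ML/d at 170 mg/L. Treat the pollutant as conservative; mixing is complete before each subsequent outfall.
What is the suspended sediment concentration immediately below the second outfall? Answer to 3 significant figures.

Outfall 1: combined Q = 3737 ML/d; C = (3400·21.00 + 337.0·214.0)/3737 = 38.40 mg/L.
Outfall 2: combined Q = 4017 ML/d; C = (3737·38.40 + 280.0·170.0)/4017 = 47.58 mg/L.

47.6 mg/L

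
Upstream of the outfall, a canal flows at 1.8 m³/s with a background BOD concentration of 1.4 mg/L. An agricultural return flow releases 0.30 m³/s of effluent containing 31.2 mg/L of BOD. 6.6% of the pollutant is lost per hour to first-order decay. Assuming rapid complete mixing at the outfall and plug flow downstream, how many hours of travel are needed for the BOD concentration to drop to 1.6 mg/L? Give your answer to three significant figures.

After mixing, C = (1.800·1.400 + 0.3000·31.20) / 2.100 = 11.88/2.100 = 5.657 mg/L.
6.6%/h lost → k = −ln(1 − 0.066) = 0.06828 h⁻¹.
5.657·exp(−k·t) = 1.6 → t = ln(5.657/1.6)/k = 66590 s = 18.50 h.

18.5 h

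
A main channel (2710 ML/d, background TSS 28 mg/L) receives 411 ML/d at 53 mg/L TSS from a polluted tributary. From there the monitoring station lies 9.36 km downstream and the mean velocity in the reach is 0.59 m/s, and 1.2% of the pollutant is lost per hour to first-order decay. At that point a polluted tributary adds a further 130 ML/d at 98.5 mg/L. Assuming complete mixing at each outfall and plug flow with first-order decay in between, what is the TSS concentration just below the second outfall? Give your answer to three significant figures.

Mixed concentration C = ΣQC/ΣQ = (2710·28.00 + 411.0·53.00) / 3121 = 97660/3121 = 31.29 mg/L; combined flow 3121 ML/d.
Travel time t = 9.36·1000 / 0.59 = 15860 s = 4.407 h.
1.2%/h lost → k = −ln(1 − 0.012) = 0.01207 h⁻¹.
After decay, C = 31.29 × e^(−kt) = 31.29 × 0.9482 = 29.67 mg/L.
At the second outfall, C = (3121·29.67 + 130.0·98.50) / (3121 + 130.0) = 32.42 mg/L.

32.4 mg/L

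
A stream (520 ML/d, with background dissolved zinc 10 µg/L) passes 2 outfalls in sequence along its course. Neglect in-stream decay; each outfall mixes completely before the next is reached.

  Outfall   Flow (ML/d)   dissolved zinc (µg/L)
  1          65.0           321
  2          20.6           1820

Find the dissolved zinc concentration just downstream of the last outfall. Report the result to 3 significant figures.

Below outfall 1: Q → 585.0 ML/d, C = (520.0·10.00 + 65.00·321.0)/585.0 = 44.56 µg/L.
Below outfall 2: Q → 605.6 ML/d, C = (585.0·44.56 + 20.60·1820)/605.6 = 104.9 µg/L.

105 µg/L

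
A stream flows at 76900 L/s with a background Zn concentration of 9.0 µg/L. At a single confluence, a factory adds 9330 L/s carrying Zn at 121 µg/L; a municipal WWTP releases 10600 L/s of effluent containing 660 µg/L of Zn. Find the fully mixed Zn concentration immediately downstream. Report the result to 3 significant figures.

Mass balance: C = (76900·9.000 + 9330·121.0 + 10600·660.0) / 96830 = 8817000/96830 = 91.06 µg/L.

91.1 µg/L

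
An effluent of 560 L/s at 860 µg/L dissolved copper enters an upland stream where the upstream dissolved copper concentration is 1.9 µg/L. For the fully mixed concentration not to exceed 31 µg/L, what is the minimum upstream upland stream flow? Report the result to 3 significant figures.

16000 L/s

Set C_mix = 31: (Q·1.900 + 560.0·860.0) / (Q + 560.0) = 31
→ Q = 560.0·(860.0 − 31)/(31 − 1.900) = 15950 L/s.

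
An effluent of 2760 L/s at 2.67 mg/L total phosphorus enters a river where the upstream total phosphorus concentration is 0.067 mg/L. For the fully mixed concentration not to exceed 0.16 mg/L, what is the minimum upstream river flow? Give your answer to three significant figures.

Set C_mix = 0.16: (Q·0.06700 + 2760·2.670) / (Q + 2760) = 0.16
→ Q = 2760·(2.670 − 0.16)/(0.16 − 0.06700) = 74490 L/s.

74500 L/s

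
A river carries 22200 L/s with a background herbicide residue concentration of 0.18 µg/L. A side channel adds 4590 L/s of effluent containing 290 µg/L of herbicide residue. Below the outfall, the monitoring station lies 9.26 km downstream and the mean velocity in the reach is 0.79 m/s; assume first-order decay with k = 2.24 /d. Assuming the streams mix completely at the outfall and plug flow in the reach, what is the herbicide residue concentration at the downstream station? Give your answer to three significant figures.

36.8 µg/L

Mass balance: C = (22200·0.1800 + 4590·290.0) / 26790 = 1335000/26790 = 49.84 µg/L.
Travel time t = 9.26·1000 / 0.79 = 11720 s = 3.256 h.
After decay, C = 49.84 × e^(−kt) = 49.84 × 0.7379 = 36.78 µg/L.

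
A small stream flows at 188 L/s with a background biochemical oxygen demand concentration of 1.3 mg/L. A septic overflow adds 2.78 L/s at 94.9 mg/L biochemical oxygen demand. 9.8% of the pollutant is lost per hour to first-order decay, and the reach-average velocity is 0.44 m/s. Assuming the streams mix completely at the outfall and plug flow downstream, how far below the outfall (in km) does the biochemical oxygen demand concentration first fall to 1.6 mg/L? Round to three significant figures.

Conservation of mass: C = (188.0·1.300 + 2.780·94.90) / 190.8 = 508.2/190.8 = 2.664 mg/L.
9.8%/h lost → k = −ln(1 − 0.098) = 0.1031 h⁻¹.
Set 2.664·exp(−k·t) = 1.6 → t = ln(2.664/1.6)/k = 17790 s = 4.943 h.
Distance = v·t = 0.44·17790 = 7829 m = 7.829 km.

7.83 km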